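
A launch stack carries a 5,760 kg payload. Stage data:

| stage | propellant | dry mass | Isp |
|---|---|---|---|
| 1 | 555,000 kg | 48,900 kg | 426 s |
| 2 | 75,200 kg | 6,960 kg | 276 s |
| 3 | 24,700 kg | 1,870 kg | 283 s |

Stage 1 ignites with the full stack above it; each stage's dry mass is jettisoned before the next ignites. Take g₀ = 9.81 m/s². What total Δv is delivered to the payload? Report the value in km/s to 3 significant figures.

Δv ≈ 13.1 km/s

Ignition mass of stage 1 = 555,000+48,900 + 75,200+6,960 + 24,700+1,870 + 5,760 = 718,390 kg.
Stage 1: m₀ = 718,390 kg, m_f = 718,390 − 555,000 = 163,390 kg; Δv = 426×9.81×ln(4.397) = 4179.1×1.4809 ≈ 6189 m/s.
Stage 2: m₀ = 114,490 kg, m_f = 114,490 − 75,200 = 39,290 kg; Δv = 276×9.81×ln(2.914) = 2707.6×1.0695 ≈ 2896 m/s.
Stage 3: m₀ = 32,330 kg, m_f = 32,330 − 24,700 = 7,630 kg; Δv = 283×9.81×ln(4.237) = 2776.2×1.4439 ≈ 4009 m/s.
Total Δv = 6189 + 2896 + 4009 = 13094 m/s.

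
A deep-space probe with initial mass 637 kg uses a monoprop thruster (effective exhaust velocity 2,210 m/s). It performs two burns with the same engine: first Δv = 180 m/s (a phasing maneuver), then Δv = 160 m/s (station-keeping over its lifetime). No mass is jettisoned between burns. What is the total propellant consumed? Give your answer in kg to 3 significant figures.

After the first burn: m = 637 × exp(−180/2210.0) = 637 × 0.92178 = 587.174 kg.
After the second burn: m = 587.174 × exp(−160/2210.0) = 587.174 × 0.93016 = 546.166 kg.
Total propellant = m₀ − m_final = 637 − 546.166 = 90.834 kg.

total propellant consumed ≈ 90.8 kg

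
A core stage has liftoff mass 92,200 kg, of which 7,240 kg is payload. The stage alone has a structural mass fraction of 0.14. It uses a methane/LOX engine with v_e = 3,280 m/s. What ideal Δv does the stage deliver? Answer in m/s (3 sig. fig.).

Δv ≈ 5160 m/s

Stage wet mass = m₀ − payload = 92,200 − 7,240 = 84,960 kg.
Stage dry mass = ε × stage wet mass = 0.14 × 84,960 = 11,894.4 kg.
Burnout mass m_f = stage dry + payload = 11,894.4 + 7,240 = 19,134.4 kg.
Δv = v_e · ln(92,200/19,134.4) = 3280.0 × ln(4.819) = 3280.0 × 1.5725 ≈ 5158 m/s.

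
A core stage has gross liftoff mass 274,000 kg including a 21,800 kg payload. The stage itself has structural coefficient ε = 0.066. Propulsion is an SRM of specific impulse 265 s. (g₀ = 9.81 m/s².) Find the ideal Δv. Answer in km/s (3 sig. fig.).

Stage wet mass = m₀ − payload = 274,000 − 21,800 = 252,200 kg.
Stage dry mass = ε × stage wet mass = 0.066 × 252,200 = 16,645.2 kg.
Burnout mass m_f = stage dry + payload = 16,645.2 + 21,800 = 38,445.2 kg.
v_e = Isp · g₀ = 265 × 9.81 = 2599.7 m/s.
Δv = v_e · ln(274,000/38,445.2) = 2599.7 × ln(7.127) = 2599.7 × 1.9639 ≈ 5105 m/s.

Δv ≈ 5.11 km/s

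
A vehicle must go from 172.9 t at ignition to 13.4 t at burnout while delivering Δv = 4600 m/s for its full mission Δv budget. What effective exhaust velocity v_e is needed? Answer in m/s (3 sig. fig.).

v_e ≈ 1800 m/s

ln(m₀/m_f) = ln(172900/13400) = ln(12.9) = 2.5575.
By the Tsiolkovsky rocket equation, v_e = Δv / ln(m₀/m_f) = 4600 / 2.5575 = 1798.7 m/s.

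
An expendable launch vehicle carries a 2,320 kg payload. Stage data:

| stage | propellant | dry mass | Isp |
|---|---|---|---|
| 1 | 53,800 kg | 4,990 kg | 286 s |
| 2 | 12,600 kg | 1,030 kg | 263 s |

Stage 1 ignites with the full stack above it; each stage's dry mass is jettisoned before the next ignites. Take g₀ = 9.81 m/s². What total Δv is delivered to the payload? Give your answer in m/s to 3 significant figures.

Ignition mass of stage 1 = 53,800+4,990 + 12,600+1,030 + 2,320 = 74,740 kg.
Stage 1: m₀ = 74,740 kg, m_f = 74,740 − 53,800 = 20,940 kg; Δv = 286×9.81×ln(3.569) = 2805.7×1.2724 ≈ 3570 m/s.
Stage 2: m₀ = 15,950 kg, m_f = 15,950 − 12,600 = 3,350 kg; Δv = 263×9.81×ln(4.761) = 2580.0×1.5605 ≈ 4026 m/s.
Total Δv = 3570 + 4026 = 7596 m/s.

Δv ≈ 7600 m/s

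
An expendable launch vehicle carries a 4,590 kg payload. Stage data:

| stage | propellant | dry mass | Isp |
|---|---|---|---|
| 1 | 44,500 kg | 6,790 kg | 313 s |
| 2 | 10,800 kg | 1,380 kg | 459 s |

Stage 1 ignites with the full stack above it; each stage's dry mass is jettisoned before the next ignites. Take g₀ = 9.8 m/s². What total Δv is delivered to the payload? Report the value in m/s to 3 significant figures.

Δv ≈ 7900 m/s

Ignition mass of stage 1 = 44,500+6,790 + 10,800+1,380 + 4,590 = 68,060 kg.
Stage 1: m₀ = 68,060 kg, m_f = 68,060 − 44,500 = 23,560 kg; Δv = 313×9.8×ln(2.889) = 3067.4×1.0608 ≈ 3254 m/s.
Stage 2: m₀ = 16,770 kg, m_f = 16,770 − 10,800 = 5,970 kg; Δv = 459×9.8×ln(2.809) = 4498.2×1.0328 ≈ 4646 m/s.
Total Δv = 3254 + 4646 = 7900 m/s.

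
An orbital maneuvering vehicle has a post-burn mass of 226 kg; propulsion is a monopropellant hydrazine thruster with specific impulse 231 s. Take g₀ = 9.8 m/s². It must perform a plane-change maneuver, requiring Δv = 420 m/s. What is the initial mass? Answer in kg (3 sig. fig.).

initial mass ≈ 272 kg

v_e = Isp · g₀ = 231 × 9.8 = 2263.8 m/s.
From the ideal rocket equation, m₀/m_f = exp(Δv / v_e) = exp(420 / 2263.8) = exp(0.1855) = 1.2039.
m₀ = m_f × 1.2039 = 226 × 1.2039 = 272.081 kg.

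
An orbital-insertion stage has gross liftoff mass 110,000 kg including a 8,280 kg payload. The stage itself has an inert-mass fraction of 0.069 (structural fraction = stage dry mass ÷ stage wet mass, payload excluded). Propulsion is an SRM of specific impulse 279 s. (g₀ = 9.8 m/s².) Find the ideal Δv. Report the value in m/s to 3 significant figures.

Δv ≈ 5390 m/s

Stage wet mass = m₀ − payload = 110,000 − 8,280 = 101,720 kg.
Stage dry mass = ε × stage wet mass = 0.069 × 101,720 = 7,018.68 kg.
Burnout mass m_f = stage dry + payload = 7,018.68 + 8,280 = 15,298.68 kg.
v_e = Isp · g₀ = 279 × 9.8 = 2734.2 m/s.
Using Δv = v_e ln(m₀/m_f): Δv = v_e · ln(110,000/15,298.68) = 2734.2 × ln(7.19) = 2734.2 × 1.9727 ≈ 5394 m/s.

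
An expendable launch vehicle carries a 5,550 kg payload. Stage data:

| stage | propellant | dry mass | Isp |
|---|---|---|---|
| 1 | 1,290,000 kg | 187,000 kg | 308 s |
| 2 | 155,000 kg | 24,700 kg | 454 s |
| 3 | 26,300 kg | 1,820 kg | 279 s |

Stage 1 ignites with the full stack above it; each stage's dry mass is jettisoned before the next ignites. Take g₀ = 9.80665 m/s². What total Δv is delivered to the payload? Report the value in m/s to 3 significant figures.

Δv ≈ 14300 m/s

Ignition mass of stage 1 = 1,290,000+187,000 + 155,000+24,700 + 26,300+1,820 + 5,550 = 1,690,370 kg.
Stage 1: m₀ = 1,690,370 kg, m_f = 1,690,370 − 1,290,000 = 400,370 kg; Δv = 308×9.80665×ln(4.222) = 3020.4×1.4403 ≈ 4350 m/s.
Stage 2: m₀ = 213,370 kg, m_f = 213,370 − 155,000 = 58,370 kg; Δv = 454×9.80665×ln(3.655) = 4452.2×1.2962 ≈ 5771 m/s.
Stage 3: m₀ = 33,670 kg, m_f = 33,670 − 26,300 = 7,370 kg; Δv = 279×9.80665×ln(4.569) = 2736.1×1.5192 ≈ 4157 m/s.
Total Δv = 4350 + 5771 + 4157 = 14278 m/s.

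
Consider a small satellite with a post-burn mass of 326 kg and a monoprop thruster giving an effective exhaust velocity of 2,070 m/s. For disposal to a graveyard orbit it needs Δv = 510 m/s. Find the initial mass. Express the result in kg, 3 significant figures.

Using Δv = v_e ln(m₀/m_f): m₀/m_f = exp(Δv / v_e) = exp(510 / 2070.0) = exp(0.2464) = 1.2794.
m₀ = m_f × 1.2794 = 326 × 1.2794 = 417.084 kg.

initial mass ≈ 417 kg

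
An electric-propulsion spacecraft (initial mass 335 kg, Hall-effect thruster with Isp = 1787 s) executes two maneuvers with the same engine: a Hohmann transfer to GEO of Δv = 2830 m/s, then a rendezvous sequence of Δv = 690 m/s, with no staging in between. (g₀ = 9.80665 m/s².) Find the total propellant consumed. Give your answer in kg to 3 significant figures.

v_e = Isp · g₀ = 1787 × 9.80665 = 17524.5 m/s.
After the first burn: m = 335 × exp(−2830/17524.5) = 335 × 0.85088 = 285.045 kg.
After the second burn: m = 285.045 × exp(−690/17524.5) = 285.045 × 0.96139 = 274.039 kg.
Total propellant = m₀ − m_final = 335 − 274.039 = 60.961 kg.

total propellant consumed ≈ 61.0 kg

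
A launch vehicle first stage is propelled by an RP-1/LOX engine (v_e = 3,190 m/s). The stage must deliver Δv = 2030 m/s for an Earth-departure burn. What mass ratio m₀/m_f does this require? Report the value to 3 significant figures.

mass ratio ≈ 1.89

Using Δv = v_e ln(m₀/m_f): m₀/m_f = exp(Δv / v_e) = exp(2030 / 3190.0) = exp(0.6364) = 1.8896.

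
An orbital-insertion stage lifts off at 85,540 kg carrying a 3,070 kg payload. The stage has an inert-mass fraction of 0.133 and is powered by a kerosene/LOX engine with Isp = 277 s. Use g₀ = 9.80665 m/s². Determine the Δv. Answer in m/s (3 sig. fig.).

Δv ≈ 4910 m/s

Stage wet mass = m₀ − payload = 85,540 − 3,070 = 82,470 kg.
Stage dry mass = ε × stage wet mass = 0.133 × 82,470 = 10,968.5 kg.
Burnout mass m_f = stage dry + payload = 10,968.5 + 3,070 = 14,038.5 kg.
v_e = Isp · g₀ = 277 × 9.80665 = 2716.4 m/s.
Rocket equation: Δv = v_e · ln(85,540/14,038.5) = 2716.4 × ln(6.093) = 2716.4 × 1.8072 ≈ 4909 m/s.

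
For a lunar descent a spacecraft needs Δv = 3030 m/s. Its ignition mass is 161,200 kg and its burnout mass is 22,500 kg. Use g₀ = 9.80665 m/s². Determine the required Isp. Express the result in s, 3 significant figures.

ln(m₀/m_f) = ln(161200/22500) = ln(7.164) = 1.9691.
From the ideal rocket equation, v_e = Δv / ln(m₀/m_f) = 3030 / 1.9691 = 1538.8 m/s.
Isp = v_e / g₀ = 1538.8 / 9.80665 = 156.9 s.

Isp ≈ 157 s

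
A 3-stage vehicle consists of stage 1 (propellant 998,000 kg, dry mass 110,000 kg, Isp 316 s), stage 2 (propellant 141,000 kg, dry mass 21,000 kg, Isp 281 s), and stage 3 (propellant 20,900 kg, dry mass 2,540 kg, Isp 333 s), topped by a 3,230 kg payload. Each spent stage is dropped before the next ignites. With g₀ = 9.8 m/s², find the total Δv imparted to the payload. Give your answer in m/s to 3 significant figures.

Δv ≈ 13300 m/s

Ignition mass of stage 1 = 998,000+110,000 + 141,000+21,000 + 20,900+2,540 + 3,230 = 1,296,670 kg.
Stage 1: m₀ = 1,296,670 kg, m_f = 1,296,670 − 998,000 = 298,670 kg; Δv = 316×9.8×ln(4.341) = 3096.8×1.4682 ≈ 4547 m/s.
Stage 2: m₀ = 188,670 kg, m_f = 188,670 − 141,000 = 47,670 kg; Δv = 281×9.8×ln(3.958) = 2753.8×1.3757 ≈ 3788 m/s.
Stage 3: m₀ = 26,670 kg, m_f = 26,670 − 20,900 = 5,770 kg; Δv = 333×9.8×ln(4.622) = 3263.4×1.5309 ≈ 4996 m/s.
Total Δv = 4547 + 3788 + 4996 = 13331 m/s.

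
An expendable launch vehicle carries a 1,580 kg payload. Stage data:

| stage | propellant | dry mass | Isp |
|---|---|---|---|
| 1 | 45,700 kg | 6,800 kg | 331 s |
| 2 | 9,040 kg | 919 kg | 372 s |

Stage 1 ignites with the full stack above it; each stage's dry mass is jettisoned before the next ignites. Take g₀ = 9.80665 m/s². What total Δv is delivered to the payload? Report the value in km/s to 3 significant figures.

Δv ≈ 9.64 km/s

Ignition mass of stage 1 = 45,700+6,800 + 9,040+919 + 1,580 = 64,039 kg.
Stage 1: m₀ = 64,039 kg, m_f = 64,039 − 45,700 = 18,339 kg; Δv = 331×9.80665×ln(3.492) = 3246.0×1.2505 ≈ 4059 m/s.
Stage 2: m₀ = 11,539 kg, m_f = 11,539 − 9,040 = 2,499 kg; Δv = 372×9.80665×ln(4.617) = 3648.1×1.5298 ≈ 5581 m/s.
Total Δv = 4059 + 5581 = 9640 m/s.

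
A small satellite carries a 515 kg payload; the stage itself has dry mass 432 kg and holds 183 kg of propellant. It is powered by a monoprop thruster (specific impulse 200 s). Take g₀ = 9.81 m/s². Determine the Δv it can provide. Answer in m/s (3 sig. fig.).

v_e = Isp · g₀ = 200 × 9.81 = 1962.0 m/s.
m₀ = payload + dry + propellant = 515 + 432 + 183 = 1,130 kg.
m_f = payload + dry = 515 + 432 = 947 kg.
Using Δv = v_e ln(m₀/m_f): Δv = v_e · ln(m₀/m_f) = 1962.0 × ln(1.193) = 1962.0 × 0.1767 ≈ 346.6 m/s.

Δv ≈ 347 m/s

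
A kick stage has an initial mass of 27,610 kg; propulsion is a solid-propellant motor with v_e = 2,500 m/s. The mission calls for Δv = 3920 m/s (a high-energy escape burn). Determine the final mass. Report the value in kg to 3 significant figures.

final mass ≈ 5760 kg

By the Tsiolkovsky rocket equation, m₀/m_f = exp(Δv / v_e) = exp(3920 / 2500.0) = exp(1.5680) = 4.7970.
m_f = m₀ / 4.7970 = 27,610 / 4.7970 = 5,755.68 kg.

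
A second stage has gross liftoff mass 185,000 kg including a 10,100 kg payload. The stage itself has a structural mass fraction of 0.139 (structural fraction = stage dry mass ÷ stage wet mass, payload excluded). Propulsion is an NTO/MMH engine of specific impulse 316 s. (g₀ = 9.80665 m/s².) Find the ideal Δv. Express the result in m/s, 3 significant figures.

Δv ≈ 5210 m/s

Stage wet mass = m₀ − payload = 185,000 − 10,100 = 174,900 kg.
Stage dry mass = ε × stage wet mass = 0.139 × 174,900 = 24,311.1 kg.
Burnout mass m_f = stage dry + payload = 24,311.1 + 10,100 = 34,411.1 kg.
v_e = Isp · g₀ = 316 × 9.80665 = 3098.9 m/s.
Δv = v_e · ln(185,000/34,411.1) = 3098.9 × ln(5.376) = 3098.9 × 1.6820 ≈ 5212 m/s.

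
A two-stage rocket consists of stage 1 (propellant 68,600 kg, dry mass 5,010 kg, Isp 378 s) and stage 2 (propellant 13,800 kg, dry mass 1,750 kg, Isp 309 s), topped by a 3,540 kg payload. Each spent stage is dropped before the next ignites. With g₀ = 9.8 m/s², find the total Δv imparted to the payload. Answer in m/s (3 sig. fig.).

Ignition mass of stage 1 = 68,600+5,010 + 13,800+1,750 + 3,540 = 92,700 kg.
Stage 1: m₀ = 92,700 kg, m_f = 92,700 − 68,600 = 24,100 kg; Δv = 378×9.8×ln(3.846) = 3704.4×1.3472 ≈ 4990 m/s.
Stage 2: m₀ = 19,090 kg, m_f = 19,090 − 13,800 = 5,290 kg; Δv = 309×9.8×ln(3.609) = 3028.2×1.2833 ≈ 3886 m/s.
Total Δv = 4990 + 3886 = 8876 m/s.

Δv ≈ 8880 m/s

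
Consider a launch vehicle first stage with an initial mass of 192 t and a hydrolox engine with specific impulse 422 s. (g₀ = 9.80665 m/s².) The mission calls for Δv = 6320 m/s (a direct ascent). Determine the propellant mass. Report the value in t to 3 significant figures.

propellant mass ≈ 150 t

v_e = Isp · g₀ = 422 × 9.80665 = 4138.4 m/s.
By the Tsiolkovsky rocket equation, m₀/m_f = exp(Δv / v_e) = exp(6320 / 4138.4) = exp(1.5272) = 4.6051.
m_f = 192 / 4.6051 = 41.6929 t, so propellant = m₀ − m_f = 192 − 41.6929 = 150.3071 t.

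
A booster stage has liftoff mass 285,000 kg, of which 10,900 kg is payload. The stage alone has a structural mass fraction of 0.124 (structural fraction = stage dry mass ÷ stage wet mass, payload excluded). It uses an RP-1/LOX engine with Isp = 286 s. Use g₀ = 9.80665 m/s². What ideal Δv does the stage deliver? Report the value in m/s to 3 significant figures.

Stage wet mass = m₀ − payload = 285,000 − 10,900 = 274,100 kg.
Stage dry mass = ε × stage wet mass = 0.124 × 274,100 = 33,988.4 kg.
Burnout mass m_f = stage dry + payload = 33,988.4 + 10,900 = 44,888.4 kg.
v_e = Isp · g₀ = 286 × 9.80665 = 2804.7 m/s.
Δv = v_e · ln(285,000/44,888.4) = 2804.7 × ln(6.349) = 2804.7 × 1.8483 ≈ 5184 m/s.

Δv ≈ 5180 m/s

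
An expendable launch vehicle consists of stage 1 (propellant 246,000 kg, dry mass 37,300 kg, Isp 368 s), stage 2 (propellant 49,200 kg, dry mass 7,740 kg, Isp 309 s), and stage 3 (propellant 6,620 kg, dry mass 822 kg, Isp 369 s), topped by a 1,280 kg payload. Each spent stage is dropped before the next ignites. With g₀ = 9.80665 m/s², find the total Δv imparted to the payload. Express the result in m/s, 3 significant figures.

Δv ≈ 13700 m/s

Ignition mass of stage 1 = 246,000+37,300 + 49,200+7,740 + 6,620+822 + 1,280 = 348,962 kg.
Stage 1: m₀ = 348,962 kg, m_f = 348,962 − 246,000 = 102,962 kg; Δv = 368×9.80665×ln(3.389) = 3608.8×1.2206 ≈ 4405 m/s.
Stage 2: m₀ = 65,662 kg, m_f = 65,662 − 49,200 = 16,462 kg; Δv = 309×9.80665×ln(3.989) = 3030.3×1.3835 ≈ 4192 m/s.
Stage 3: m₀ = 8,722 kg, m_f = 8,722 − 6,620 = 2,102 kg; Δv = 369×9.80665×ln(4.149) = 3618.7×1.4230 ≈ 5149 m/s.
Total Δv = 4405 + 4192 + 5149 = 13746 m/s.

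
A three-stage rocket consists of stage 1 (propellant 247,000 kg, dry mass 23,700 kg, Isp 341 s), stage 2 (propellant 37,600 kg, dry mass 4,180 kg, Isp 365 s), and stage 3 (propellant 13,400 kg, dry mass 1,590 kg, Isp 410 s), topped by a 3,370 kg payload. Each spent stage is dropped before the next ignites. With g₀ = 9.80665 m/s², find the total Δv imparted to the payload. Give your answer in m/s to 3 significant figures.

Δv ≈ 13400 m/s

Ignition mass of stage 1 = 247,000+23,700 + 37,600+4,180 + 13,400+1,590 + 3,370 = 330,840 kg.
Stage 1: m₀ = 330,840 kg, m_f = 330,840 − 247,000 = 83,840 kg; Δv = 341×9.80665×ln(3.946) = 3344.1×1.3727 ≈ 4590 m/s.
Stage 2: m₀ = 60,140 kg, m_f = 60,140 − 37,600 = 22,540 kg; Δv = 365×9.80665×ln(2.668) = 3579.4×0.9814 ≈ 3513 m/s.
Stage 3: m₀ = 18,360 kg, m_f = 18,360 − 13,400 = 4,960 kg; Δv = 410×9.80665×ln(3.702) = 4020.7×1.3088 ≈ 5262 m/s.
Total Δv = 4590 + 3513 + 5262 = 13365 m/s.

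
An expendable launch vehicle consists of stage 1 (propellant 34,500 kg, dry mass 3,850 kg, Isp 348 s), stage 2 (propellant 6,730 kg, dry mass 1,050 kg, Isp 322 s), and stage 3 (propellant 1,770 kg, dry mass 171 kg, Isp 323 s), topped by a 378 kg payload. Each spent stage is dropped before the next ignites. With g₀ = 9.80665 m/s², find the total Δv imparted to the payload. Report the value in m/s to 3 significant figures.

Δv ≈ 12300 m/s

Ignition mass of stage 1 = 34,500+3,850 + 6,730+1,050 + 1,770+171 + 378 = 48,449 kg.
Stage 1: m₀ = 48,449 kg, m_f = 48,449 − 34,500 = 13,949 kg; Δv = 348×9.80665×ln(3.473) = 3412.7×1.2451 ≈ 4249 m/s.
Stage 2: m₀ = 10,099 kg, m_f = 10,099 − 6,730 = 3,369 kg; Δv = 322×9.80665×ln(2.998) = 3157.7×1.0978 ≈ 3467 m/s.
Stage 3: m₀ = 2,319 kg, m_f = 2,319 − 1,770 = 549 kg; Δv = 323×9.80665×ln(4.224) = 3167.5×1.4408 ≈ 4564 m/s.
Total Δv = 4249 + 3467 + 4564 = 12280 m/s.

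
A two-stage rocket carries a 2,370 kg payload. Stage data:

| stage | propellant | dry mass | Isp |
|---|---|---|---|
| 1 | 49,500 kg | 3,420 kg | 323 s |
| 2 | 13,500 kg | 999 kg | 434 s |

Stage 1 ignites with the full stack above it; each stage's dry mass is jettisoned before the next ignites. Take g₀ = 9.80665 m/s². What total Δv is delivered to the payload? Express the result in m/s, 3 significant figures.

Ignition mass of stage 1 = 49,500+3,420 + 13,500+999 + 2,370 = 69,789 kg.
Stage 1: m₀ = 69,789 kg, m_f = 69,789 − 49,500 = 20,289 kg; Δv = 323×9.80665×ln(3.44) = 3167.5×1.2354 ≈ 3913 m/s.
Stage 2: m₀ = 16,869 kg, m_f = 16,869 − 13,500 = 3,369 kg; Δv = 434×9.80665×ln(5.007) = 4256.1×1.6109 ≈ 6856 m/s.
Total Δv = 3913 + 6856 = 10769 m/s.

Δv ≈ 10800 m/s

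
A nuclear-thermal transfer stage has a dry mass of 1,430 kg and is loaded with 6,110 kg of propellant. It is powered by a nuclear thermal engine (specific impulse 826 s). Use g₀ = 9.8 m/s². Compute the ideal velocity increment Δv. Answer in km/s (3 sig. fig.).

v_e = Isp · g₀ = 826 × 9.8 = 8094.8 m/s.
m₀ = m_dry + m_prop = 1,430 + 6,110 = 7,540 kg.
Δv = v_e · ln(m₀/m_f) = 8094.8 × ln(5.273) = 8094.8 × 1.6625 ≈ 13458.0 m/s.

Δv ≈ 13.5 km/s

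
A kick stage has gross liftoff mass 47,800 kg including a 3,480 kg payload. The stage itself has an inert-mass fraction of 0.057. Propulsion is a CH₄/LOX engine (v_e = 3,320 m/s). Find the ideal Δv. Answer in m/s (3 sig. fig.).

Δv ≈ 6890 m/s

Stage wet mass = m₀ − payload = 47,800 − 3,480 = 44,320 kg.
Stage dry mass = ε × stage wet mass = 0.057 × 44,320 = 2,526.24 kg.
Burnout mass m_f = stage dry + payload = 2,526.24 + 3,480 = 6,006.24 kg.
From the ideal rocket equation, Δv = v_e · ln(47,800/6,006.24) = 3320.0 × ln(7.958) = 3320.0 × 2.0742 ≈ 6886 m/s.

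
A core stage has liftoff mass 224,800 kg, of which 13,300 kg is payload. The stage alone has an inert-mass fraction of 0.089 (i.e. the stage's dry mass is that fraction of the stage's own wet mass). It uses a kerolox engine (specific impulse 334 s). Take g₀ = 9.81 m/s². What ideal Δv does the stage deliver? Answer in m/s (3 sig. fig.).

Δv ≈ 6370 m/s

Stage wet mass = m₀ − payload = 224,800 − 13,300 = 211,500 kg.
Stage dry mass = ε × stage wet mass = 0.089 × 211,500 = 18,823.5 kg.
Burnout mass m_f = stage dry + payload = 18,823.5 + 13,300 = 32,123.5 kg.
v_e = Isp · g₀ = 334 × 9.81 = 3276.5 m/s.
Using Δv = v_e ln(m₀/m_f): Δv = v_e · ln(224,800/32,123.5) = 3276.5 × ln(6.998) = 3276.5 × 1.9456 ≈ 6375 m/s.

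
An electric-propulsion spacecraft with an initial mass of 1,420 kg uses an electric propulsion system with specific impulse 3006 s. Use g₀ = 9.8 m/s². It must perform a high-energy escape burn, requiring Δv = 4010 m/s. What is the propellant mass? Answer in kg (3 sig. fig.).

v_e = Isp · g₀ = 3006 × 9.8 = 29458.8 m/s.
Using Δv = v_e ln(m₀/m_f): m₀/m_f = exp(Δv / v_e) = exp(4010 / 29458.8) = exp(0.1361) = 1.1458.
m_f = 1,420 / 1.1458 = 1,239.31 kg, so propellant = m₀ − m_f = 1,420 − 1,239.31 = 180.69 kg.

propellant mass ≈ 181 kg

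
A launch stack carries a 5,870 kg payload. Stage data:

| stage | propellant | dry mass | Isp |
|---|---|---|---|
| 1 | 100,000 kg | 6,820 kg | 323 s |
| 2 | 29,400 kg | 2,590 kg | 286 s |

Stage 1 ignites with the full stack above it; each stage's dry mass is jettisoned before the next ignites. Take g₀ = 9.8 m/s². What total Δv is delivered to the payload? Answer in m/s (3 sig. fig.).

Δv ≈ 7920 m/s

Ignition mass of stage 1 = 100,000+6,820 + 29,400+2,590 + 5,870 = 144,680 kg.
Stage 1: m₀ = 144,680 kg, m_f = 144,680 − 100,000 = 44,680 kg; Δv = 323×9.8×ln(3.238) = 3165.4×1.1750 ≈ 3719 m/s.
Stage 2: m₀ = 37,860 kg, m_f = 37,860 − 29,400 = 8,460 kg; Δv = 286×9.8×ln(4.475) = 2802.8×1.4985 ≈ 4200 m/s.
Total Δv = 3719 + 4200 = 7919 m/s.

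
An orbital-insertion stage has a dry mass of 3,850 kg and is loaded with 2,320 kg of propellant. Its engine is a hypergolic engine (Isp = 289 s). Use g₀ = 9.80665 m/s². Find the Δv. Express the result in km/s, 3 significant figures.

Δv ≈ 1.34 km/s

v_e = Isp · g₀ = 289 × 9.80665 = 2834.1 m/s.
m₀ = m_dry + m_prop = 3,850 + 2,320 = 6,170 kg.
From the ideal rocket equation, Δv = v_e · ln(m₀/m_f) = 2834.1 × ln(1.603) = 2834.1 × 0.4716 ≈ 1336.6 m/s.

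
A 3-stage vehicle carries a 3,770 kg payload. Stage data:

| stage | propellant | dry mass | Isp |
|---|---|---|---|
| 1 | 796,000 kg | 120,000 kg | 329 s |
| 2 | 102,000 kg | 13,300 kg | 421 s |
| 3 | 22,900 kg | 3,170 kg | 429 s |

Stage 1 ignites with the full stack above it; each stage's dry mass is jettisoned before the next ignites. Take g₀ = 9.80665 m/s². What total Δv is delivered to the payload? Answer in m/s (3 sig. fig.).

Δv ≈ 15600 m/s

Ignition mass of stage 1 = 796,000+120,000 + 102,000+13,300 + 22,900+3,170 + 3,770 = 1,061,140 kg.
Stage 1: m₀ = 1,061,140 kg, m_f = 1,061,140 − 796,000 = 265,140 kg; Δv = 329×9.80665×ln(4.002) = 3226.4×1.3868 ≈ 4474 m/s.
Stage 2: m₀ = 145,140 kg, m_f = 145,140 − 102,000 = 43,140 kg; Δv = 421×9.80665×ln(3.364) = 4128.6×1.2132 ≈ 5009 m/s.
Stage 3: m₀ = 29,840 kg, m_f = 29,840 − 22,900 = 6,940 kg; Δv = 429×9.80665×ln(4.3) = 4207.1×1.4585 ≈ 6136 m/s.
Total Δv = 4474 + 5009 + 6136 = 15619 m/s.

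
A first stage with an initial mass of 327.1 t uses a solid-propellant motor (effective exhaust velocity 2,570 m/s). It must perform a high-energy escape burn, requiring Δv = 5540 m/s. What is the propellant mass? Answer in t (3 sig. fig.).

propellant mass ≈ 289 t

By the Tsiolkovsky rocket equation, m₀/m_f = exp(Δv / v_e) = exp(5540 / 2570.0) = exp(2.1556) = 8.6334.
m_f = 327.1 / 8.6334 = 37.8877 t, so propellant = m₀ − m_f = 327.1 − 37.8877 = 289.2123 t.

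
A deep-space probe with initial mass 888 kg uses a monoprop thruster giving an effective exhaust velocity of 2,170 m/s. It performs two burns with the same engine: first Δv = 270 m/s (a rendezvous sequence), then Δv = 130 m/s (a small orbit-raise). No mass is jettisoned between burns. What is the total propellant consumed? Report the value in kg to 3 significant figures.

After the first burn: m = 888 × exp(−270/2170.0) = 888 × 0.88301 = 784.113 kg.
After the second burn: m = 784.113 × exp(−130/2170.0) = 784.113 × 0.94185 = 738.517 kg.
Total propellant = m₀ − m_final = 888 − 738.517 = 149.483 kg.

total propellant consumed ≈ 149 kg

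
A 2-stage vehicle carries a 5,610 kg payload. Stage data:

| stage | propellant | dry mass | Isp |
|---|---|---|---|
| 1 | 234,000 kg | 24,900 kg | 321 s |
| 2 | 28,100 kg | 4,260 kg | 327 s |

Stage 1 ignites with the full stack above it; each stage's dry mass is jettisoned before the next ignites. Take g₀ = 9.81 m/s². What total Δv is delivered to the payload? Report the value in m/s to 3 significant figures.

Ignition mass of stage 1 = 234,000+24,900 + 28,100+4,260 + 5,610 = 296,870 kg.
Stage 1: m₀ = 296,870 kg, m_f = 296,870 − 234,000 = 62,870 kg; Δv = 321×9.81×ln(4.722) = 3149.0×1.5522 ≈ 4888 m/s.
Stage 2: m₀ = 37,970 kg, m_f = 37,970 − 28,100 = 9,870 kg; Δv = 327×9.81×ln(3.847) = 3207.9×1.3473 ≈ 4322 m/s.
Total Δv = 4888 + 4322 = 9210 m/s.

Δv ≈ 9210 m/s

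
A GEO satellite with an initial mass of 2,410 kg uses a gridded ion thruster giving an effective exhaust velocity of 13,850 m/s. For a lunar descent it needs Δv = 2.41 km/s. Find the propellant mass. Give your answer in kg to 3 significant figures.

propellant mass ≈ 385 kg

From the ideal rocket equation, m₀/m_f = exp(Δv / v_e) = exp(2410 / 13850.0) = exp(0.1740) = 1.1901.
m_f = 2,410 / 1.1901 = 2,025.04 kg, so propellant = m₀ − m_f = 2,410 − 2,025.04 = 384.96 kg.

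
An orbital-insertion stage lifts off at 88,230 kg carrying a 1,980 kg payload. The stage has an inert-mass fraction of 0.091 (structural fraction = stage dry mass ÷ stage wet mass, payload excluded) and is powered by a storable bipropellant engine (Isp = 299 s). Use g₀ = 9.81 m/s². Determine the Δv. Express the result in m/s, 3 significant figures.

Stage wet mass = m₀ − payload = 88,230 − 1,980 = 86,250 kg.
Stage dry mass = ε × stage wet mass = 0.091 × 86,250 = 7,848.75 kg.
Burnout mass m_f = stage dry + payload = 7,848.75 + 1,980 = 9,828.75 kg.
v_e = Isp · g₀ = 299 × 9.81 = 2933.2 m/s.
Using Δv = v_e ln(m₀/m_f): Δv = v_e · ln(88,230/9,828.75) = 2933.2 × ln(8.977) = 2933.2 × 2.1946 ≈ 6437 m/s.

Δv ≈ 6440 m/s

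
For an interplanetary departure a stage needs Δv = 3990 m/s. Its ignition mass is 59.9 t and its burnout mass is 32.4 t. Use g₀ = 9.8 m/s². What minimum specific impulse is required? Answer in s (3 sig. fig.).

ln(m₀/m_f) = ln(59900/32400) = ln(1.849) = 0.6145.
From the ideal rocket equation, v_e = Δv / ln(m₀/m_f) = 3990 / 0.6145 = 6492.9 m/s.
Isp = v_e / g₀ = 6492.9 / 9.8 = 662.5 s.

Isp ≈ 663 s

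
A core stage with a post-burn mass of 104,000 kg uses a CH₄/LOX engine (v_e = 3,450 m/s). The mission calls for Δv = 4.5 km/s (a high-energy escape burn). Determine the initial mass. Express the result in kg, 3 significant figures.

Rocket equation: m₀/m_f = exp(Δv / v_e) = exp(4500 / 3450.0) = exp(1.3043) = 3.6853.
m₀ = m_f × 3.6853 = 104,000 × 3.6853 = 383,271 kg.

initial mass ≈ 383000 kg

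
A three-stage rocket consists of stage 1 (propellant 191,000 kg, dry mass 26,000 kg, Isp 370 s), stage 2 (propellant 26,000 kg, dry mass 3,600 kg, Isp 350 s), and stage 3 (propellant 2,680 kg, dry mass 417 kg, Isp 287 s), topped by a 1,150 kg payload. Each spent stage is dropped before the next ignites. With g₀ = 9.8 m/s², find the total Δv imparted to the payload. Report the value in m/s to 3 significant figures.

Ignition mass of stage 1 = 191,000+26,000 + 26,000+3,600 + 2,680+417 + 1,150 = 250,847 kg.
Stage 1: m₀ = 250,847 kg, m_f = 250,847 − 191,000 = 59,847 kg; Δv = 370×9.8×ln(4.191) = 3626.0×1.4331 ≈ 5196 m/s.
Stage 2: m₀ = 33,847 kg, m_f = 33,847 − 26,000 = 7,847 kg; Δv = 350×9.8×ln(4.313) = 3430.0×1.4617 ≈ 5014 m/s.
Stage 3: m₀ = 4,247 kg, m_f = 4,247 − 2,680 = 1,567 kg; Δv = 287×9.8×ln(2.71) = 2812.6×0.9970 ≈ 2804 m/s.
Total Δv = 5196 + 5014 + 2804 = 13014 m/s.

Δv ≈ 13000 m/s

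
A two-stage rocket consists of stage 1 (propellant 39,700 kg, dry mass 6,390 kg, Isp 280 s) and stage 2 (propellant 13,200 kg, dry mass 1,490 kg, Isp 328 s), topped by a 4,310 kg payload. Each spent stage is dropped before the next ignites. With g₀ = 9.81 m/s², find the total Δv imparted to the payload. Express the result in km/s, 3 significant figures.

Δv ≈ 6.40 km/s

Ignition mass of stage 1 = 39,700+6,390 + 13,200+1,490 + 4,310 = 65,090 kg.
Stage 1: m₀ = 65,090 kg, m_f = 65,090 − 39,700 = 25,390 kg; Δv = 280×9.81×ln(2.564) = 2746.8×0.9414 ≈ 2586 m/s.
Stage 2: m₀ = 19,000 kg, m_f = 19,000 − 13,200 = 5,800 kg; Δv = 328×9.81×ln(3.276) = 3217.7×1.1866 ≈ 3818 m/s.
Total Δv = 2586 + 3818 = 6404 m/s.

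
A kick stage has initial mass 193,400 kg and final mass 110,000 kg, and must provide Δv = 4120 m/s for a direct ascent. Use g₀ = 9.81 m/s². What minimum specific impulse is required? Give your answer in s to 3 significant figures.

Isp ≈ 744 s

ln(m₀/m_f) = ln(193400/110000) = ln(1.758) = 0.5643.
Using Δv = v_e ln(m₀/m_f): v_e = Δv / ln(m₀/m_f) = 4120 / 0.5643 = 7301.3 m/s.
Isp = v_e / g₀ = 7301.3 / 9.81 = 744.3 s.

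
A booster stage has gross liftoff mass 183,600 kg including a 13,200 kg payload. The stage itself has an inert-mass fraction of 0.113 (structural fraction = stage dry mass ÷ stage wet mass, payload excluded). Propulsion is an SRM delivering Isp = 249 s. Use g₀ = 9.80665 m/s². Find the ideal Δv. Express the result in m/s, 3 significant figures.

Δv ≈ 4230 m/s

Stage wet mass = m₀ − payload = 183,600 − 13,200 = 170,400 kg.
Stage dry mass = ε × stage wet mass = 0.113 × 170,400 = 19,255.2 kg.
Burnout mass m_f = stage dry + payload = 19,255.2 + 13,200 = 32,455.2 kg.
v_e = Isp · g₀ = 249 × 9.80665 = 2441.9 m/s.
By the Tsiolkovsky rocket equation, Δv = v_e · ln(183,600/32,455.2) = 2441.9 × ln(5.657) = 2441.9 × 1.7329 ≈ 4231 m/s.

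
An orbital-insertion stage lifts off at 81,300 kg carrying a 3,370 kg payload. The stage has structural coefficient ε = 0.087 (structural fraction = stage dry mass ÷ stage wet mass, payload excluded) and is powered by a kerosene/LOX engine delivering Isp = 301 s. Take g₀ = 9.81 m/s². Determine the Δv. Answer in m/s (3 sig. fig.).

Stage wet mass = m₀ − payload = 81,300 − 3,370 = 77,930 kg.
Stage dry mass = ε × stage wet mass = 0.087 × 77,930 = 6,779.91 kg.
Burnout mass m_f = stage dry + payload = 6,779.91 + 3,370 = 10,149.91 kg.
v_e = Isp · g₀ = 301 × 9.81 = 2952.8 m/s.
Δv = v_e · ln(81,300/10,149.91) = 2952.8 × ln(8.01) = 2952.8 × 2.0807 ≈ 6144 m/s.

Δv ≈ 6140 m/s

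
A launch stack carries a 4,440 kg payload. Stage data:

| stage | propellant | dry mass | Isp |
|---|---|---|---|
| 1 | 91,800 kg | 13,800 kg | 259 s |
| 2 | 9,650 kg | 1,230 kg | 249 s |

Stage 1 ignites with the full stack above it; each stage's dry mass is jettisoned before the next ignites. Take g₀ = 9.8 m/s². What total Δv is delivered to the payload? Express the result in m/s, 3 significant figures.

Δv ≈ 6040 m/s

Ignition mass of stage 1 = 91,800+13,800 + 9,650+1,230 + 4,440 = 120,920 kg.
Stage 1: m₀ = 120,920 kg, m_f = 120,920 − 91,800 = 29,120 kg; Δv = 259×9.8×ln(4.152) = 2538.2×1.4237 ≈ 3614 m/s.
Stage 2: m₀ = 15,320 kg, m_f = 15,320 − 9,650 = 5,670 kg; Δv = 249×9.8×ln(2.702) = 2440.2×0.9940 ≈ 2425 m/s.
Total Δv = 3614 + 2425 = 6039 m/s.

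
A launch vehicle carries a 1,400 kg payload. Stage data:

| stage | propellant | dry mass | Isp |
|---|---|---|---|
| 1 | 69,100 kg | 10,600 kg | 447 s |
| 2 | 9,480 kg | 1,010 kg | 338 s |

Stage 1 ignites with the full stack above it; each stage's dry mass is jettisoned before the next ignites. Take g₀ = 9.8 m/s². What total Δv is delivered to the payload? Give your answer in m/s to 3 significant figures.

Ignition mass of stage 1 = 69,100+10,600 + 9,480+1,010 + 1,400 = 91,590 kg.
Stage 1: m₀ = 91,590 kg, m_f = 91,590 − 69,100 = 22,490 kg; Δv = 447×9.8×ln(4.072) = 4380.6×1.4043 ≈ 6151 m/s.
Stage 2: m₀ = 11,890 kg, m_f = 11,890 − 9,480 = 2,410 kg; Δv = 338×9.8×ln(4.934) = 3312.4×1.5961 ≈ 5287 m/s.
Total Δv = 6151 + 5287 = 11438 m/s.

Δv ≈ 11400 m/s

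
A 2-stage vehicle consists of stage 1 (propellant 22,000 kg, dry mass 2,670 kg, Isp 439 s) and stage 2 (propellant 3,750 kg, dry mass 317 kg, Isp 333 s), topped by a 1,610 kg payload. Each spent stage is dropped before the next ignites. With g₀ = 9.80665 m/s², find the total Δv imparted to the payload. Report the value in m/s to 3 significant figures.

Ignition mass of stage 1 = 22,000+2,670 + 3,750+317 + 1,610 = 30,347 kg.
Stage 1: m₀ = 30,347 kg, m_f = 30,347 − 22,000 = 8,347 kg; Δv = 439×9.80665×ln(3.636) = 4305.1×1.2908 ≈ 5557 m/s.
Stage 2: m₀ = 5,677 kg, m_f = 5,677 − 3,750 = 1,927 kg; Δv = 333×9.80665×ln(2.946) = 3265.6×1.0805 ≈ 3528 m/s.
Total Δv = 5557 + 3528 = 9085 m/s.

Δv ≈ 9090 m/s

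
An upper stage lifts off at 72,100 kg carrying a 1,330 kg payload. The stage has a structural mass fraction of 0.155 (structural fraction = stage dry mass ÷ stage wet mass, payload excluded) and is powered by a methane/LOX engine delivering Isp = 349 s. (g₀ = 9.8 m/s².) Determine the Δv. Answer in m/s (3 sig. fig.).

Stage wet mass = m₀ − payload = 72,100 − 1,330 = 70,770 kg.
Stage dry mass = ε × stage wet mass = 0.155 × 70,770 = 10,969.4 kg.
Burnout mass m_f = stage dry + payload = 10,969.4 + 1,330 = 12,299.4 kg.
v_e = Isp · g₀ = 349 × 9.8 = 3420.2 m/s.
Δv = v_e · ln(72,100/12,299.4) = 3420.2 × ln(5.862) = 3420.2 × 1.7685 ≈ 6049 m/s.

Δv ≈ 6050 m/s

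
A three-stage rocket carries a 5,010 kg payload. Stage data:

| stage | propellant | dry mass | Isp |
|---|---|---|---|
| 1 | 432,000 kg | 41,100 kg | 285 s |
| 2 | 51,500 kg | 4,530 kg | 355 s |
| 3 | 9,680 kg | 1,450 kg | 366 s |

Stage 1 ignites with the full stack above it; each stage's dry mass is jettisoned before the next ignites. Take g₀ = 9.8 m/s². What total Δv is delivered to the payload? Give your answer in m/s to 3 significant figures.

Δv ≈ 12000 m/s

Ignition mass of stage 1 = 432,000+41,100 + 51,500+4,530 + 9,680+1,450 + 5,010 = 545,270 kg.
Stage 1: m₀ = 545,270 kg, m_f = 545,270 − 432,000 = 113,270 kg; Δv = 285×9.8×ln(4.814) = 2793.0×1.5715 ≈ 4389 m/s.
Stage 2: m₀ = 72,170 kg, m_f = 72,170 − 51,500 = 20,670 kg; Δv = 355×9.8×ln(3.492) = 3479.0×1.2503 ≈ 4350 m/s.
Stage 3: m₀ = 16,140 kg, m_f = 16,140 − 9,680 = 6,460 kg; Δv = 366×9.8×ln(2.498) = 3586.8×0.9157 ≈ 3284 m/s.
Total Δv = 4389 + 4350 + 3284 = 12023 m/s.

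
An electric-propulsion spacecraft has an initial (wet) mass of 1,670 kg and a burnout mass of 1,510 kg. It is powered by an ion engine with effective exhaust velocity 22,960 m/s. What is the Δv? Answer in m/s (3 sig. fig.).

Δv ≈ 2310 m/s

Rocket equation: Δv = v_e · ln(m₀/m_f) = 22960.0 × ln(1.106) = 22960.0 × 0.1007 ≈ 2312.4 m/s.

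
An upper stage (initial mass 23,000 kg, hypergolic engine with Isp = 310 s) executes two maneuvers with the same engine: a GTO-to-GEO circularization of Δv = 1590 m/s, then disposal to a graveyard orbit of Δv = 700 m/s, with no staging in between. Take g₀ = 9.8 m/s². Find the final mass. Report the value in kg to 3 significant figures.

final mass ≈ 10800 kg

v_e = Isp · g₀ = 310 × 9.8 = 3038.0 m/s.
After the first burn: m = 23000 × exp(−1590/3038.0) = 23000 × 0.59252 = 13,628 kg.
After the second burn: m = 13,628 × exp(−700/3038.0) = 13,628 × 0.79420 = 10,823.4 kg.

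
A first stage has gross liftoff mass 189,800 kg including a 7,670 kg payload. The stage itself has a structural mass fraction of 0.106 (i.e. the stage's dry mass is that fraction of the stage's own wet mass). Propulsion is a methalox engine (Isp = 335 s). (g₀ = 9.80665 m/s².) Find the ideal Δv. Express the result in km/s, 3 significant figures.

Stage wet mass = m₀ − payload = 189,800 − 7,670 = 182,130 kg.
Stage dry mass = ε × stage wet mass = 0.106 × 182,130 = 19,305.8 kg.
Burnout mass m_f = stage dry + payload = 19,305.8 + 7,670 = 26,975.8 kg.
v_e = Isp · g₀ = 335 × 9.80665 = 3285.2 m/s.
Δv = v_e · ln(189,800/26,975.8) = 3285.2 × ln(7.036) = 3285.2 × 1.9510 ≈ 6410 m/s.

Δv ≈ 6.41 km/s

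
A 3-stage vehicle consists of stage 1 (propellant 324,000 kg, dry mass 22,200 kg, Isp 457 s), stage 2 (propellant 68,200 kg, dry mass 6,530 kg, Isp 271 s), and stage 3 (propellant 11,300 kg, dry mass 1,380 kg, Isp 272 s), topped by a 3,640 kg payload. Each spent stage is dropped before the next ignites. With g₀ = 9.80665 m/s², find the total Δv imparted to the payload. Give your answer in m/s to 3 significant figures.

Δv ≈ 12900 m/s

Ignition mass of stage 1 = 324,000+22,200 + 68,200+6,530 + 11,300+1,380 + 3,640 = 437,250 kg.
Stage 1: m₀ = 437,250 kg, m_f = 437,250 − 324,000 = 113,250 kg; Δv = 457×9.80665×ln(3.861) = 4481.6×1.3509 ≈ 6054 m/s.
Stage 2: m₀ = 91,050 kg, m_f = 91,050 − 68,200 = 22,850 kg; Δv = 271×9.80665×ln(3.985) = 2657.6×1.3825 ≈ 3674 m/s.
Stage 3: m₀ = 16,320 kg, m_f = 16,320 − 11,300 = 5,020 kg; Δv = 272×9.80665×ln(3.251) = 2667.4×1.1790 ≈ 3145 m/s.
Total Δv = 6054 + 3674 + 3145 = 12873 m/s.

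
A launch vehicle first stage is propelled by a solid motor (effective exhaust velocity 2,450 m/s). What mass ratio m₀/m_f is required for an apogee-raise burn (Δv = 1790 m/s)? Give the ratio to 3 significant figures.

mass ratio ≈ 2.08

m₀/m_f = exp(Δv / v_e) = exp(1790 / 2450.0) = exp(0.7306) = 2.0764.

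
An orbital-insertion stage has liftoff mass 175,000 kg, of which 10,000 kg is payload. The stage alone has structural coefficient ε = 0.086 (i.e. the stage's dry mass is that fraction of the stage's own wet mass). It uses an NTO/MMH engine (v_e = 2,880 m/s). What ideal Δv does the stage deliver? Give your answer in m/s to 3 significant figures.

Δv ≈ 5700 m/s

Stage wet mass = m₀ − payload = 175,000 − 10,000 = 165,000 kg.
Stage dry mass = ε × stage wet mass = 0.086 × 165,000 = 14,190 kg.
Burnout mass m_f = stage dry + payload = 14,190 + 10,000 = 24,190 kg.
Rocket equation: Δv = v_e · ln(175,000/24,190) = 2880.0 × ln(7.234) = 2880.0 × 1.9788 ≈ 5699 m/s.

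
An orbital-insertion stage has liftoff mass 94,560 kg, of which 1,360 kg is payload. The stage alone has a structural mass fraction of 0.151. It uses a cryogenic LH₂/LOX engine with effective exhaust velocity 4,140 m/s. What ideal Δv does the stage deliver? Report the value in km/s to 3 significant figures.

Stage wet mass = m₀ − payload = 94,560 − 1,360 = 93,200 kg.
Stage dry mass = ε × stage wet mass = 0.151 × 93,200 = 14,073.2 kg.
Burnout mass m_f = stage dry + payload = 14,073.2 + 1,360 = 15,433.2 kg.
Using Δv = v_e ln(m₀/m_f): Δv = v_e · ln(94,560/15,433.2) = 4140.0 × ln(6.127) = 4140.0 × 1.8127 ≈ 7505 m/s.

Δv ≈ 7.50 km/s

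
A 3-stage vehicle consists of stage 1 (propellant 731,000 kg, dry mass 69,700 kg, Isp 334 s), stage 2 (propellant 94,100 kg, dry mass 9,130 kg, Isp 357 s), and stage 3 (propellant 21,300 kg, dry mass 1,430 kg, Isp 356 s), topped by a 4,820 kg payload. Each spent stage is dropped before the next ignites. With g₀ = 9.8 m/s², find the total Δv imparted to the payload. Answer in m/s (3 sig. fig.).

Ignition mass of stage 1 = 731,000+69,700 + 94,100+9,130 + 21,300+1,430 + 4,820 = 931,480 kg.
Stage 1: m₀ = 931,480 kg, m_f = 931,480 − 731,000 = 200,480 kg; Δv = 334×9.8×ln(4.646) = 3273.2×1.5361 ≈ 5028 m/s.
Stage 2: m₀ = 130,780 kg, m_f = 130,780 − 94,100 = 36,680 kg; Δv = 357×9.8×ln(3.565) = 3498.6×1.2713 ≈ 4448 m/s.
Stage 3: m₀ = 27,550 kg, m_f = 27,550 − 21,300 = 6,250 kg; Δv = 356×9.8×ln(4.408) = 3488.8×1.4834 ≈ 5175 m/s.
Total Δv = 5028 + 4448 + 5175 = 14651 m/s.

Δv ≈ 14700 m/s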